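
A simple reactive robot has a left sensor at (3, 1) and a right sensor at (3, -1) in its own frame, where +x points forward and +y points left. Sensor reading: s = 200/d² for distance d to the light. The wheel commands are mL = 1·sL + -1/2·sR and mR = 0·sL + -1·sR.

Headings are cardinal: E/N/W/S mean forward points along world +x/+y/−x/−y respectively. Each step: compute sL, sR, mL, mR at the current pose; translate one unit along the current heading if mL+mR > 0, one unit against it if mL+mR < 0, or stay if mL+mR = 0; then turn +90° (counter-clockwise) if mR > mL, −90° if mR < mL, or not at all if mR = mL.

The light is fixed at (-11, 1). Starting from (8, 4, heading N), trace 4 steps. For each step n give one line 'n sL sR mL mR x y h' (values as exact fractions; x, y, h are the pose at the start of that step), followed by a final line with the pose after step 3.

n=0: pose=(8,4,N); sL=5/9, sR=50/109; mL=320/981, mR=-50/109; mL+mR=-130/981 → advance -1; mR−mL=-770/981 → turn -1·90°
n=1: pose=(8,3,E); sL=200/493, sR=40/97; mL=9540/47821, mR=-40/97; mL+mR=-10180/47821 → advance -1; mR−mL=-29260/47821 → turn -1·90°
n=2: pose=(7,3,S); sL=100/181, sR=20/29; mL=1090/5249, mR=-20/29; mL+mR=-2530/5249 → advance -1; mR−mL=-4710/5249 → turn -1·90°
n=3: pose=(7,4,W); sL=200/229, sR=200/241; mL=25300/55189, mR=-200/241; mL+mR=-20500/55189 → advance -1; mR−mL=-71100/55189 → turn -1·90°

0 5/9 50/109 320/981 -50/109 8 4 N
1 200/493 40/97 9540/47821 -40/97 8 3 E
2 100/181 20/29 1090/5249 -20/29 7 3 S
3 200/229 200/241 25300/55189 -200/241 7 4 W
final 8 4 N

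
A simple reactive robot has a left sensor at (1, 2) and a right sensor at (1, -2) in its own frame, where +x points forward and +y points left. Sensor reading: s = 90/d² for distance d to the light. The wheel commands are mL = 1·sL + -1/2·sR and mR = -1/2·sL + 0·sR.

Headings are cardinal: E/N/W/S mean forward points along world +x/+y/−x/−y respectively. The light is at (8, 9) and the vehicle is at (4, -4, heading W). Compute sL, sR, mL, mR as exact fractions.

left sensor world pos  = (3, -6); dL² = 250
right sensor world pos = (3, -2); dR² = 146
sL = 90/250 = 9/25
sR = 90/146 = 45/73
mL = 1·sL + -1/2·sR = 189/3650
mR = -1/2·sL + 0·sR = -9/50

9/25 45/73 189/3650 -9/50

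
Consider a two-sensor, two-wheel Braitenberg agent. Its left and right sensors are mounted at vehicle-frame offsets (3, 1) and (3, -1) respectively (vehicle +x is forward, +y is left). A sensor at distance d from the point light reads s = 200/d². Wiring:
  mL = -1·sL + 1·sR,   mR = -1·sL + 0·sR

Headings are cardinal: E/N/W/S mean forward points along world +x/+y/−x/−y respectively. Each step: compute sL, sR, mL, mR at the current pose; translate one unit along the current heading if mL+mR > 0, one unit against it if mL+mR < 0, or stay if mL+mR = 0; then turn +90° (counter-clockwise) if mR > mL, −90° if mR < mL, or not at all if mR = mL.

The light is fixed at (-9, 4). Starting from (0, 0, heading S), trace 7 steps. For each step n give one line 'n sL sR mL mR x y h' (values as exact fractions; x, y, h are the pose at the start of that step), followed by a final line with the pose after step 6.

n=0: pose=(0,0,S); sL=200/149, sR=200/113; mL=7200/16837, mR=-200/149; mL+mR=-15400/16837 → advance -1; mR−mL=-200/113 → turn -1·90°
n=1: pose=(0,1,W); sL=50/13, sR=5; mL=15/13, mR=-50/13; mL+mR=-35/13 → advance -1; mR−mL=-5 → turn -1·90°
n=2: pose=(1,1,N); sL=200/81, sR=200/121; mL=-8000/9801, mR=-200/81; mL+mR=-32200/9801 → advance -1; mR−mL=-200/121 → turn -1·90°
n=3: pose=(1,0,E); sL=100/89, sR=100/97; mL=-800/8633, mR=-100/89; mL+mR=-10500/8633 → advance -1; mR−mL=-100/97 → turn -1·90°
n=4: pose=(0,0,S); sL=200/149, sR=200/113; mL=7200/16837, mR=-200/149; mL+mR=-15400/16837 → advance -1; mR−mL=-200/113 → turn -1·90°
n=5: pose=(0,1,W); sL=50/13, sR=5; mL=15/13, mR=-50/13; mL+mR=-35/13 → advance -1; mR−mL=-5 → turn -1·90°
n=6: pose=(1,1,N); sL=200/81, sR=200/121; mL=-8000/9801, mR=-200/81; mL+mR=-32200/9801 → advance -1; mR−mL=-200/121 → turn -1·90°

0 200/149 200/113 7200/16837 -200/149 0 0 S
1 50/13 5 15/13 -50/13 0 1 W
2 200/81 200/121 -8000/9801 -200/81 1 1 N
3 100/89 100/97 -800/8633 -100/89 1 0 E
4 200/149 200/113 7200/16837 -200/149 0 0 S
5 50/13 5 15/13 -50/13 0 1 W
6 200/81 200/121 -8000/9801 -200/81 1 1 N
final 1 0 E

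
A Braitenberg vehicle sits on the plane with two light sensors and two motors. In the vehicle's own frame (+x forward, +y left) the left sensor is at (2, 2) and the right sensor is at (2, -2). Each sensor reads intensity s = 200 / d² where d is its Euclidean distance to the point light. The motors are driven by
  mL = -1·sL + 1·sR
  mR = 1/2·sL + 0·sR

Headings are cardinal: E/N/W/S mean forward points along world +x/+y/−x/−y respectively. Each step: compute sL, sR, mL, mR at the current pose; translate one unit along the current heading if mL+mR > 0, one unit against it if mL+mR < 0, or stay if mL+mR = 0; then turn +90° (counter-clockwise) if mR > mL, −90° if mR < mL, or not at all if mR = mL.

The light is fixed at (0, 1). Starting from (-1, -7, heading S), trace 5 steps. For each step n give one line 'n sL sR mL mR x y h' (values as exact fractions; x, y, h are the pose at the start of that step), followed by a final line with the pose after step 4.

n=0: pose=(-1,-7,S); sL=200/101, sR=200/109; mL=-1600/11009, mR=100/101; mL+mR=9300/11009 → advance +1; mR−mL=12500/11009 → turn +1·90°
n=1: pose=(-1,-8,E); sL=4, sR=100/61; mL=-144/61, mR=2; mL+mR=-22/61 → advance -1; mR−mL=266/61 → turn +1·90°
n=2: pose=(-2,-8,N); sL=40/13, sR=200/49; mL=640/637, mR=20/13; mL+mR=1620/637 → advance +1; mR−mL=340/637 → turn +1·90°
n=3: pose=(-2,-7,W); sL=50/29, sR=50/13; mL=800/377, mR=25/29; mL+mR=1125/377 → advance +1; mR−mL=-475/377 → turn -1·90°
n=4: pose=(-3,-7,N); sL=200/61, sR=200/37; mL=4800/2257, mR=100/61; mL+mR=8500/2257 → advance +1; mR−mL=-1100/2257 → turn -1·90°

0 200/101 200/109 -1600/11009 100/101 -1 -7 S
1 4 100/61 -144/61 2 -1 -8 E
2 40/13 200/49 640/637 20/13 -2 -8 N
3 50/29 50/13 800/377 25/29 -2 -7 W
4 200/61 200/37 4800/2257 100/61 -3 -7 N
final -3 -6 E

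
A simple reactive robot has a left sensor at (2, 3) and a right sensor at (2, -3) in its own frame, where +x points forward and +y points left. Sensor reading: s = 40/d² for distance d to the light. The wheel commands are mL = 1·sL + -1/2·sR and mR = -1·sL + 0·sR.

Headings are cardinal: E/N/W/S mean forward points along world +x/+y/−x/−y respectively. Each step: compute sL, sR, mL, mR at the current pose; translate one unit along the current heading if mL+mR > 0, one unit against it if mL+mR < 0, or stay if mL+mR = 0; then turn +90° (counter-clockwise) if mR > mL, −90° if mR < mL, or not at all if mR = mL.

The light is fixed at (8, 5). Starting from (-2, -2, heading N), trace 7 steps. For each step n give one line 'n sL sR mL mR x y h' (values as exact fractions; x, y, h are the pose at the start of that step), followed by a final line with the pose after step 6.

n=0: pose=(-2,-2,N); sL=20/97, sR=20/37; mL=-230/3589, mR=-20/97; mL+mR=-10/37 → advance -1; mR−mL=-510/3589 → turn -1·90°
n=1: pose=(-2,-3,E); sL=40/89, sR=8/37; mL=1124/3293, mR=-40/89; mL+mR=-4/37 → advance -1; mR−mL=-2604/3293 → turn -1·90°
n=2: pose=(-3,-3,S); sL=10/41, sR=5/37; mL=535/3034, mR=-10/41; mL+mR=-5/74 → advance -1; mR−mL=-1275/3034 → turn -1·90°
n=3: pose=(-3,-2,W); sL=40/269, sR=8/37; mL=404/9953, mR=-40/269; mL+mR=-4/37 → advance -1; mR−mL=-1884/9953 → turn -1·90°
n=4: pose=(-2,-2,N); sL=20/97, sR=20/37; mL=-230/3589, mR=-20/97; mL+mR=-10/37 → advance -1; mR−mL=-510/3589 → turn -1·90°
n=5: pose=(-2,-3,E); sL=40/89, sR=8/37; mL=1124/3293, mR=-40/89; mL+mR=-4/37 → advance -1; mR−mL=-2604/3293 → turn -1·90°
n=6: pose=(-3,-3,S); sL=10/41, sR=5/37; mL=535/3034, mR=-10/41; mL+mR=-5/74 → advance -1; mR−mL=-1275/3034 → turn -1·90°

0 20/97 20/37 -230/3589 -20/97 -2 -2 N
1 40/89 8/37 1124/3293 -40/89 -2 -3 E
2 10/41 5/37 535/3034 -10/41 -3 -3 S
3 40/269 8/37 404/9953 -40/269 -3 -2 W
4 20/97 20/37 -230/3589 -20/97 -2 -2 N
5 40/89 8/37 1124/3293 -40/89 -2 -3 E
6 10/41 5/37 535/3034 -10/41 -3 -3 S
final -3 -2 W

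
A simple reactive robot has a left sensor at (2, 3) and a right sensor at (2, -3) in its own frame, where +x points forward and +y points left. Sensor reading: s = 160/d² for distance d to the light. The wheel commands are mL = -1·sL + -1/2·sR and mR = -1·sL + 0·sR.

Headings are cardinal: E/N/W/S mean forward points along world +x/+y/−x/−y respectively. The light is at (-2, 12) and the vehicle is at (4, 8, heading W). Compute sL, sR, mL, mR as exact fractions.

left sensor world pos  = (2, 5); dL² = 65
right sensor world pos = (2, 11); dR² = 17
sL = 160/65 = 32/13
sR = 160/17 = 160/17
mL = -1·sL + -1/2·sR = -1584/221
mR = -1·sL + 0·sR = -32/13

32/13 160/17 -1584/221 -32/13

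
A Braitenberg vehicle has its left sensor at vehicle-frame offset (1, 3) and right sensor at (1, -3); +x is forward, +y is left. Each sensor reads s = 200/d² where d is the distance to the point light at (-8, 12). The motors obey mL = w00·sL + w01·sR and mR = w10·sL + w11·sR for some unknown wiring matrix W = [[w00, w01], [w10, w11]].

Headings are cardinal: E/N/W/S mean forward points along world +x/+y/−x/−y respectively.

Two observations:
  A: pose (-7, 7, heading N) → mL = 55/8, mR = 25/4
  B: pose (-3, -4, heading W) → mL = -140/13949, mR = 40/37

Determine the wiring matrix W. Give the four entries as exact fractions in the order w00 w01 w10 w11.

1 -1/2 0 1

obs A: pose=(-7,7,N) → sL=10, sR=25/4, mL=55/8, mR=25/4
obs B: pose=(-3,-4,W) → sL=200/377, sR=40/37, mL=-140/13949, mR=40/37
sensor matrix S = [[10, 25/4], [200/377, 40/37]]; det S = 104550/13949
solve [mL_A; mL_B] = S·[w00; w01] and [mR_A; mR_B] = S·[w10; w11]:
  w00 = 1, w01 = -1/2, w10 = 0, w11 = 1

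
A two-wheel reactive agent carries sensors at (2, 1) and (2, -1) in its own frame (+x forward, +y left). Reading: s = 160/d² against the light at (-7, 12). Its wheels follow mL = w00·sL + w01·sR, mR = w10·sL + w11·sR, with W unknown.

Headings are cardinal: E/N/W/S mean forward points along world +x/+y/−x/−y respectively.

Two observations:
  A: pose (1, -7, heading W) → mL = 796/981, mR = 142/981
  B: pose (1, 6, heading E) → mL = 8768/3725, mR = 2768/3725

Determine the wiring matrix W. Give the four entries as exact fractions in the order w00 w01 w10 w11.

1 1 1 -1/2

obs A: pose=(1,-7,W) → sL=40/109, sR=4/9, mL=796/981, mR=142/981
obs B: pose=(1,6,E) → sL=32/25, sR=160/149, mL=8768/3725, mR=2768/3725
sensor matrix S = [[40/109, 4/9], [32/25, 160/149]]; det S = -638848/3654225
solve [mL_A; mL_B] = S·[w00; w01] and [mR_A; mR_B] = S·[w10; w11]:
  w00 = 1, w01 = 1, w10 = 1, w11 = -1/2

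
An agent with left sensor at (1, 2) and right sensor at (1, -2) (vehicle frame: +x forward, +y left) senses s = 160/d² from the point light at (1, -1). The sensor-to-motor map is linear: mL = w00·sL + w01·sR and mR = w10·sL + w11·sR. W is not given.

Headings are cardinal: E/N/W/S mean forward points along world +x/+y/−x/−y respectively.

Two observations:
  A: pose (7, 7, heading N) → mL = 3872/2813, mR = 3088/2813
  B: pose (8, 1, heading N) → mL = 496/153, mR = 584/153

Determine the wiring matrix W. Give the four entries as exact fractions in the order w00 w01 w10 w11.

obs A: pose=(7,7,N) → sL=160/97, sR=32/29, mL=3872/2813, mR=3088/2813
obs B: pose=(8,1,N) → sL=80/17, sR=16/9, mL=496/153, mR=584/153
sensor matrix S = [[160/97, 32/29], [80/17, 16/9]]; det S = -972800/430389
solve [mL_A; mL_B] = S·[w00; w01] and [mR_A; mR_B] = S·[w10; w11]:
  w00 = 1/2, w01 = 1/2, w10 = 1, w11 = -1/2

1/2 1/2 1 -1/2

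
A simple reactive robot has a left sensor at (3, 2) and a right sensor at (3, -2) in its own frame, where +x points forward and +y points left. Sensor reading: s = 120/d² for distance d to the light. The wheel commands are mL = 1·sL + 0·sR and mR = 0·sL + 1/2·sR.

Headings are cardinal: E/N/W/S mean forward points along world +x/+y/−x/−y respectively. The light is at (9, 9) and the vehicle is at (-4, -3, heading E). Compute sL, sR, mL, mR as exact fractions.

left sensor world pos  = (-1, -1); dL² = 200
right sensor world pos = (-1, -5); dR² = 296
sL = 120/200 = 3/5
sR = 120/296 = 15/37
mL = 1·sL + 0·sR = 3/5
mR = 0·sL + 1/2·sR = 15/74

3/5 15/37 3/5 15/74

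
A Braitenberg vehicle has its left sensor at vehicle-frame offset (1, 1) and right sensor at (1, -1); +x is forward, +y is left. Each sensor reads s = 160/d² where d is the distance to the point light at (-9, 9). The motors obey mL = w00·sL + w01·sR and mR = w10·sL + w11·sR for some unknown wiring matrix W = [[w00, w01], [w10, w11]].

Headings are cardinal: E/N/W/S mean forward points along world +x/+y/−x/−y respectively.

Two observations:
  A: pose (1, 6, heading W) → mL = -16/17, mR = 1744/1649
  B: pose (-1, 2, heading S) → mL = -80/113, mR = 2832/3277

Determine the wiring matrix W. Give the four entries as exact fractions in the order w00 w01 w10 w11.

0 -1/2 -1/2 1

obs A: pose=(1,6,W) → sL=160/97, sR=32/17, mL=-16/17, mR=1744/1649
obs B: pose=(-1,2,S) → sL=32/29, sR=160/113, mL=-80/113, mR=2832/3277
sensor matrix S = [[160/97, 32/17], [32/29, 160/113]]; det S = 1396736/5403773
solve [mL_A; mL_B] = S·[w00; w01] and [mR_A; mR_B] = S·[w10; w11]:
  w00 = 0, w01 = -1/2, w10 = -1/2, w11 = 1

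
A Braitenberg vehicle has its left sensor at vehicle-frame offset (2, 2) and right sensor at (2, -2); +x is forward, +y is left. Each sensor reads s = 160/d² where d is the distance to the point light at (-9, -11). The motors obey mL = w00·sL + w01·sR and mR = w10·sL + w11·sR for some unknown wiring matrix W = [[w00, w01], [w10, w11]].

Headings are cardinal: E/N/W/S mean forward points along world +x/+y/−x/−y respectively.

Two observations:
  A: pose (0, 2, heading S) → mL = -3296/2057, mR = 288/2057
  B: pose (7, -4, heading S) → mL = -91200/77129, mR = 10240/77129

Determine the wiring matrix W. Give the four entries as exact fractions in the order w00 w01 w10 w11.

-1 -1 -1/2 1/2

obs A: pose=(0,2,S) → sL=80/121, sR=16/17, mL=-3296/2057, mR=288/2057
obs B: pose=(7,-4,S) → sL=160/349, sR=160/221, mL=-91200/77129, mR=10240/77129
sensor matrix S = [[80/121, 16/17], [160/349, 160/221]]; det S = 440320/9332609
solve [mL_A; mL_B] = S·[w00; w01] and [mR_A; mR_B] = S·[w10; w11]:
  w00 = -1, w01 = -1, w10 = -1/2, w11 = 1/2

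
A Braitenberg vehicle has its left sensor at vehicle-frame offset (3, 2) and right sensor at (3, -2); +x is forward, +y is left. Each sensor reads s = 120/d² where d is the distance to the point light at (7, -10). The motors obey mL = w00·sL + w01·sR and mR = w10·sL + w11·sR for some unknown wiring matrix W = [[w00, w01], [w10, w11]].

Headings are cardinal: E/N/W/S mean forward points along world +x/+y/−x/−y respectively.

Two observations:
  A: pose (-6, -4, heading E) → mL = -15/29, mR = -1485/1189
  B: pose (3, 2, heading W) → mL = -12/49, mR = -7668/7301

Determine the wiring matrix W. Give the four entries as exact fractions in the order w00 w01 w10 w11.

0 -1/2 -1 -1/2

obs A: pose=(-6,-4,E) → sL=30/41, sR=30/29, mL=-15/29, mR=-1485/1189
obs B: pose=(3,2,W) → sL=120/149, sR=24/49, mL=-12/49, mR=-7668/7301
sensor matrix S = [[30/41, 30/29], [120/149, 24/49]]; det S = -4121280/8680889
solve [mL_A; mL_B] = S·[w00; w01] and [mR_A; mR_B] = S·[w10; w11]:
  w00 = 0, w01 = -1/2, w10 = -1, w11 = -1/2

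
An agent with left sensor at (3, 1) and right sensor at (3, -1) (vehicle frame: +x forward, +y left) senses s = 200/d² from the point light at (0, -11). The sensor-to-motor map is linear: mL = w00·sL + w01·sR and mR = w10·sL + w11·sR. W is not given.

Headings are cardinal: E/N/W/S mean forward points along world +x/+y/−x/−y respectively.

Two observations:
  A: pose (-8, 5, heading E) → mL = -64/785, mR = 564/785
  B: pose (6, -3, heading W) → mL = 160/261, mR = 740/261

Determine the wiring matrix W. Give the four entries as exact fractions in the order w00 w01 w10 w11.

obs A: pose=(-8,5,E) → sL=100/157, sR=4/5, mL=-64/785, mR=564/785
obs B: pose=(6,-3,W) → sL=100/29, sR=20/9, mL=160/261, mR=740/261
sensor matrix S = [[100/157, 4/5], [100/29, 20/9]]; det S = -55040/40977
solve [mL_A; mL_B] = S·[w00; w01] and [mR_A; mR_B] = S·[w10; w11]:
  w00 = 1/2, w01 = -1/2, w10 = 1/2, w11 = 1/2

1/2 -1/2 1/2 1/2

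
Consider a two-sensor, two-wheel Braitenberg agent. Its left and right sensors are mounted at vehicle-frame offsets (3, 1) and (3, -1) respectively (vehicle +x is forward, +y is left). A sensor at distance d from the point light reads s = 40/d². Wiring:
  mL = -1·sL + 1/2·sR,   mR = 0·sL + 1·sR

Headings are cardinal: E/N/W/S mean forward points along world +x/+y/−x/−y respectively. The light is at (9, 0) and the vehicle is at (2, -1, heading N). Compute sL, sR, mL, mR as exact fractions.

left sensor world pos  = (1, 2); dL² = 68
right sensor world pos = (3, 2); dR² = 40
sL = 40/68 = 10/17
sR = 40/40 = 1
mL = -1·sL + 1/2·sR = -3/34
mR = 0·sL + 1·sR = 1

10/17 1 -3/34 1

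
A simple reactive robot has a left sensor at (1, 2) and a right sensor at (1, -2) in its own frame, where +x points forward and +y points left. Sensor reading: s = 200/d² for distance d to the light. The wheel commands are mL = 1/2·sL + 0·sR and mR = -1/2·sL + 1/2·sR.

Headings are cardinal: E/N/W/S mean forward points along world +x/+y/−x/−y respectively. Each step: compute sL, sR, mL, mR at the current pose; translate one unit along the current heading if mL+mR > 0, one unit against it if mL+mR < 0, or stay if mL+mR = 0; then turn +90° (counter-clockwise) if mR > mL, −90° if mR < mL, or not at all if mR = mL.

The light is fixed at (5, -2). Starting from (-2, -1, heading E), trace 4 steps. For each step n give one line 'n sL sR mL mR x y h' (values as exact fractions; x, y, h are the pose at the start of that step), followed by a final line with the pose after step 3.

n=0: pose=(-2,-1,E); sL=40/9, sR=200/37; mL=20/9, mR=160/333; mL+mR=100/37 → advance +1; mR−mL=-580/333 → turn -1·90°
n=1: pose=(-1,-1,S); sL=25/2, sR=25/8; mL=25/4, mR=-75/16; mL+mR=25/16 → advance +1; mR−mL=-175/16 → turn -1·90°
n=2: pose=(-1,-2,W); sL=200/53, sR=200/53; mL=100/53, mR=0; mL+mR=100/53 → advance +1; mR−mL=-100/53 → turn -1·90°
n=3: pose=(-2,-2,N); sL=100/41, sR=100/13; mL=50/41, mR=1400/533; mL+mR=50/13 → advance +1; mR−mL=750/533 → turn +1·90°

0 40/9 200/37 20/9 160/333 -2 -1 E
1 25/2 25/8 25/4 -75/16 -1 -1 S
2 200/53 200/53 100/53 0 -1 -2 W
3 100/41 100/13 50/41 1400/533 -2 -2 N
final -2 -1 W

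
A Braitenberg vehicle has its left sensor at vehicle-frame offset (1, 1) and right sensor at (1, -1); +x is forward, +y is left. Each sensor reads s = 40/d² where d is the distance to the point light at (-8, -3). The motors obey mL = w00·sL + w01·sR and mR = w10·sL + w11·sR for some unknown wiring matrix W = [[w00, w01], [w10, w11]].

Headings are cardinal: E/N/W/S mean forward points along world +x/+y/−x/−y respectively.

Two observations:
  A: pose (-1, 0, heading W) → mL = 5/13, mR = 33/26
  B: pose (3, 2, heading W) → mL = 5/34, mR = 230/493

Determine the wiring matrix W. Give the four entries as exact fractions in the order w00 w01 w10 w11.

obs A: pose=(-1,0,W) → sL=1, sR=10/13, mL=5/13, mR=33/26
obs B: pose=(3,2,W) → sL=10/29, sR=5/17, mL=5/34, mR=230/493
sensor matrix S = [[1, 10/13], [10/29, 5/17]]; det S = 185/6409
solve [mL_A; mL_B] = S·[w00; w01] and [mR_A; mR_B] = S·[w10; w11]:
  w00 = 0, w01 = 1/2, w10 = 1/2, w11 = 1

0 1/2 1/2 1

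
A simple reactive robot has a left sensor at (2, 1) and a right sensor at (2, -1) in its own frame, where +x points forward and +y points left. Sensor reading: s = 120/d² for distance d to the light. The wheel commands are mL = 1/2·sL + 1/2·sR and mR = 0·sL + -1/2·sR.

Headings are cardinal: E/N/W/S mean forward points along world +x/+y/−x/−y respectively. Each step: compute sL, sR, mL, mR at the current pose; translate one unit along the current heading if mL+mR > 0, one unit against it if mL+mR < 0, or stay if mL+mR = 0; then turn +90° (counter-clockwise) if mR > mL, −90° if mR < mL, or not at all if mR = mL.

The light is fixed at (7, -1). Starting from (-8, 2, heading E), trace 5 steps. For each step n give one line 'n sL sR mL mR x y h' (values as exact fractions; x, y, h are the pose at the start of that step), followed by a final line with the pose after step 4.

0 24/37 120/173 4296/6401 -60/173 -8 2 E
1 12/17 60/113 1188/1921 -30/113 -7 2 S
2 120/257 24/53 6264/13621 -12/53 -7 1 W
3 15/34 30/53 1815/3604 -15/53 -8 1 N
4 24/37 120/173 4296/6401 -60/173 -8 2 E
final -7 2 S

n=0: pose=(-8,2,E); sL=24/37, sR=120/173; mL=4296/6401, mR=-60/173; mL+mR=12/37 → advance +1; mR−mL=-6516/6401 → turn -1·90°
n=1: pose=(-7,2,S); sL=12/17, sR=60/113; mL=1188/1921, mR=-30/113; mL+mR=6/17 → advance +1; mR−mL=-1698/1921 → turn -1·90°
n=2: pose=(-7,1,W); sL=120/257, sR=24/53; mL=6264/13621, mR=-12/53; mL+mR=60/257 → advance +1; mR−mL=-9348/13621 → turn -1·90°
n=3: pose=(-8,1,N); sL=15/34, sR=30/53; mL=1815/3604, mR=-15/53; mL+mR=15/68 → advance +1; mR−mL=-2835/3604 → turn -1·90°
n=4: pose=(-8,2,E); sL=24/37, sR=120/173; mL=4296/6401, mR=-60/173; mL+mR=12/37 → advance +1; mR−mL=-6516/6401 → turn -1·90°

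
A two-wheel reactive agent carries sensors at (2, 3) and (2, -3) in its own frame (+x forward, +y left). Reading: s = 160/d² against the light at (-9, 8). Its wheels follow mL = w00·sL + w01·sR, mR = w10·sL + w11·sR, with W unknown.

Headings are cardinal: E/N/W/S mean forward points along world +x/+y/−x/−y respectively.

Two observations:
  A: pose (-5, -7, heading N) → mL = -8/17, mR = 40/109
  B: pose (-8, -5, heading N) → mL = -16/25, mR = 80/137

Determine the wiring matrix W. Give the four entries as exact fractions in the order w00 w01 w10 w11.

-1/2 0 0 1/2

obs A: pose=(-5,-7,N) → sL=16/17, sR=80/109, mL=-8/17, mR=40/109
obs B: pose=(-8,-5,N) → sL=32/25, sR=160/137, mL=-16/25, mR=80/137
sensor matrix S = [[16/17, 80/109], [32/25, 160/137]]; det S = 202752/1269305
solve [mL_A; mL_B] = S·[w00; w01] and [mR_A; mR_B] = S·[w10; w11]:
  w00 = -1/2, w01 = 0, w10 = 0, w11 = 1/2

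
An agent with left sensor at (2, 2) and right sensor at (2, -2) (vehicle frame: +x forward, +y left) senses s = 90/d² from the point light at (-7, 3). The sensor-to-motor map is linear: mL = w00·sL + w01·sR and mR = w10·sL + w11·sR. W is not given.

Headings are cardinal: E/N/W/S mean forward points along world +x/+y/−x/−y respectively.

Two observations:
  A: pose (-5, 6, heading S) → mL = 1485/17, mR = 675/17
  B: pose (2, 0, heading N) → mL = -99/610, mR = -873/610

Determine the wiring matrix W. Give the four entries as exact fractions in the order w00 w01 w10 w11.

-1/2 1 -1 1/2

obs A: pose=(-5,6,S) → sL=90/17, sR=90, mL=1485/17, mR=675/17
obs B: pose=(2,0,N) → sL=9/5, sR=45/61, mL=-99/610, mR=-873/610
sensor matrix S = [[90/17, 90], [9/5, 45/61]]; det S = -163944/1037
solve [mL_A; mL_B] = S·[w00; w01] and [mR_A; mR_B] = S·[w10; w11]:
  w00 = -1/2, w01 = 1, w10 = -1, w11 = 1/2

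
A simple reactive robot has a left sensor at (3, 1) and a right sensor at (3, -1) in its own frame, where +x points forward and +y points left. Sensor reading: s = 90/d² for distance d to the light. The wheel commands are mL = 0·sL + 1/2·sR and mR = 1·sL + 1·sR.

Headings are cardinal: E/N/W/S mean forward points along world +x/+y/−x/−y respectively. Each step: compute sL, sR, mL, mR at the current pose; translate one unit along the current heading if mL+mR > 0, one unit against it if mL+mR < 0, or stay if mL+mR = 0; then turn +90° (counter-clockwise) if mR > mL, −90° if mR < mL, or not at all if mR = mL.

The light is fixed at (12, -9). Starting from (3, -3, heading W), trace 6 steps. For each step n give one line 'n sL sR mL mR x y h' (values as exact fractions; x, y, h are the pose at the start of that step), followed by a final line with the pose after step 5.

0 90/169 90/193 45/193 32580/32617 3 -3 W
1 1 9/13 9/26 22/13 2 -3 S
2 18/17 18/13 9/13 540/221 2 -4 E
3 45/82 45/64 45/128 3285/2624 3 -4 N
4 90/169 90/193 45/193 32580/32617 3 -3 W
5 1 9/13 9/26 22/13 2 -3 S
final 2 -4 E

n=0: pose=(3,-3,W); sL=90/169, sR=90/193; mL=45/193, mR=32580/32617; mL+mR=40185/32617 → advance +1; mR−mL=24975/32617 → turn +1·90°
n=1: pose=(2,-3,S); sL=1, sR=9/13; mL=9/26, mR=22/13; mL+mR=53/26 → advance +1; mR−mL=35/26 → turn +1·90°
n=2: pose=(2,-4,E); sL=18/17, sR=18/13; mL=9/13, mR=540/221; mL+mR=693/221 → advance +1; mR−mL=387/221 → turn +1·90°
n=3: pose=(3,-4,N); sL=45/82, sR=45/64; mL=45/128, mR=3285/2624; mL+mR=8415/5248 → advance +1; mR−mL=4725/5248 → turn +1·90°
n=4: pose=(3,-3,W); sL=90/169, sR=90/193; mL=45/193, mR=32580/32617; mL+mR=40185/32617 → advance +1; mR−mL=24975/32617 → turn +1·90°
n=5: pose=(2,-3,S); sL=1, sR=9/13; mL=9/26, mR=22/13; mL+mR=53/26 → advance +1; mR−mL=35/26 → turn +1·90°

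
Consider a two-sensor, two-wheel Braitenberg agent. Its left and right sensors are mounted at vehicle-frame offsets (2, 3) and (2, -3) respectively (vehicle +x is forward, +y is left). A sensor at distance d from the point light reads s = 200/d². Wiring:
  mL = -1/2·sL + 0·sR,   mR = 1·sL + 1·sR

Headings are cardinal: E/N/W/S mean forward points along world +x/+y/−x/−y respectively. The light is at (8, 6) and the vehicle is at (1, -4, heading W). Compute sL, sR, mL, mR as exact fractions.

4/5 20/13 -2/5 152/65

left sensor world pos  = (-1, -7); dL² = 250
right sensor world pos = (-1, -1); dR² = 130
sL = 200/250 = 4/5
sR = 200/130 = 20/13
mL = -1/2·sL + 0·sR = -2/5
mR = 1·sL + 1·sR = 152/65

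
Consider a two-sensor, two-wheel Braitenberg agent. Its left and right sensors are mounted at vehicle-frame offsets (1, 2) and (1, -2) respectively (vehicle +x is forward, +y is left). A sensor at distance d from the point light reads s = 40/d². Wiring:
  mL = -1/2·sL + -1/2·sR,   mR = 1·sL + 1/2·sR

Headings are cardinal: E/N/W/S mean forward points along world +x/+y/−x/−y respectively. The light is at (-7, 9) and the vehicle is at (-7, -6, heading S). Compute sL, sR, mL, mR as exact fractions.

2/13 2/13 -2/13 3/13

left sensor world pos  = (-5, -7); dL² = 260
right sensor world pos = (-9, -7); dR² = 260
sL = 40/260 = 2/13
sR = 40/260 = 2/13
mL = -1/2·sL + -1/2·sR = -2/13
mR = 1·sL + 1/2·sR = 3/13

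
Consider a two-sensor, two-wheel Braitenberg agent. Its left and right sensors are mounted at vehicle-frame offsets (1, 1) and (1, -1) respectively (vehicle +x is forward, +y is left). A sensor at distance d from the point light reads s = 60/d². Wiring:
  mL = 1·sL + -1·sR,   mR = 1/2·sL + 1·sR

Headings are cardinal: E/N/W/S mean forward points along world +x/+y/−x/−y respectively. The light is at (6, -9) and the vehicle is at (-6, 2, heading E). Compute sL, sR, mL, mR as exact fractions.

left sensor world pos  = (-5, 3); dL² = 265
right sensor world pos = (-5, 1); dR² = 221
sL = 60/265 = 12/53
sR = 60/221 = 60/221
mL = 1·sL + -1·sR = -528/11713
mR = 1/2·sL + 1·sR = 4506/11713

12/53 60/221 -528/11713 4506/11713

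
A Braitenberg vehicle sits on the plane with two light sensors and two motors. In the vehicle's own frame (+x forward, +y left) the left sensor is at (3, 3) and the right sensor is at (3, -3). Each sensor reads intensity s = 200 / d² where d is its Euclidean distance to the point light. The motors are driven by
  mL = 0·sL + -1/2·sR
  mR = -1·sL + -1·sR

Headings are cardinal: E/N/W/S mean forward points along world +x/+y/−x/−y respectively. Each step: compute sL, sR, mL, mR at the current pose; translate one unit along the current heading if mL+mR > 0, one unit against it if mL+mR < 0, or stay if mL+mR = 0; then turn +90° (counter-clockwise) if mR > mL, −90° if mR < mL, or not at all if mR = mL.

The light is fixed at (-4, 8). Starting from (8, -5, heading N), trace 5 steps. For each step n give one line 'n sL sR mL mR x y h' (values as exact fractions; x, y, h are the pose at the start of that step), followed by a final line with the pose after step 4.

0 200/181 8/13 -4/13 -4048/2353 8 -5 N
1 100/173 100/257 -50/257 -43000/44461 8 -6 E
2 40/97 200/353 -100/353 -33520/34241 7 -6 S
3 5/8 50/41 -25/41 -605/328 7 -5 W
4 200/181 8/13 -4/13 -4048/2353 8 -5 N
final 8 -6 E

n=0: pose=(8,-5,N); sL=200/181, sR=8/13; mL=-4/13, mR=-4048/2353; mL+mR=-4772/2353 → advance -1; mR−mL=-3324/2353 → turn -1·90°
n=1: pose=(8,-6,E); sL=100/173, sR=100/257; mL=-50/257, mR=-43000/44461; mL+mR=-51650/44461 → advance -1; mR−mL=-34350/44461 → turn -1·90°
n=2: pose=(7,-6,S); sL=40/97, sR=200/353; mL=-100/353, mR=-33520/34241; mL+mR=-43220/34241 → advance -1; mR−mL=-23820/34241 → turn -1·90°
n=3: pose=(7,-5,W); sL=5/8, sR=50/41; mL=-25/41, mR=-605/328; mL+mR=-805/328 → advance -1; mR−mL=-405/328 → turn -1·90°
n=4: pose=(8,-5,N); sL=200/181, sR=8/13; mL=-4/13, mR=-4048/2353; mL+mR=-4772/2353 → advance -1; mR−mL=-3324/2353 → turn -1·90°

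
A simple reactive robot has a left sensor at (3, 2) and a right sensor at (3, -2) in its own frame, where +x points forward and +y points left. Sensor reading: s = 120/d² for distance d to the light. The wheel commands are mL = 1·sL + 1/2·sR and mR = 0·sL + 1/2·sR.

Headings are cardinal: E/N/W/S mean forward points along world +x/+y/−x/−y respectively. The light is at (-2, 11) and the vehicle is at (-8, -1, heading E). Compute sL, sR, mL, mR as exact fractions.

120/109 24/41 6228/4469 12/41

left sensor world pos  = (-5, 1); dL² = 109
right sensor world pos = (-5, -3); dR² = 205
sL = 120/109 = 120/109
sR = 120/205 = 24/41
mL = 1·sL + 1/2·sR = 6228/4469
mR = 0·sL + 1/2·sR = 12/41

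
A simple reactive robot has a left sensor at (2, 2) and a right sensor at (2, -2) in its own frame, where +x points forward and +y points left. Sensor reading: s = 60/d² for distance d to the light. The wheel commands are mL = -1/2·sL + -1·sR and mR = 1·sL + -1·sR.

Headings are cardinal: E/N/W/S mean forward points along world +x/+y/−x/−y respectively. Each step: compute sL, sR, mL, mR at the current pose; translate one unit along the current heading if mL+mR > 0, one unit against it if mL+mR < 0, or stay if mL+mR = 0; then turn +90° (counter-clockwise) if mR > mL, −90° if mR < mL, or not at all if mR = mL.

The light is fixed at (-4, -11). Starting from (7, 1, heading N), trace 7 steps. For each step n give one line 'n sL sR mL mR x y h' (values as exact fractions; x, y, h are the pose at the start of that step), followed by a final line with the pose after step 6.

0 60/277 12/73 -5514/20221 1056/20221 7 1 N
1 10/27 6/25 -287/675 88/675 7 0 W
2 60/277 60/181 -22050/50137 -5760/50137 8 0 S
3 15/98 15/74 -2025/7252 -90/1813 8 1 E
4 60/277 12/73 -5514/20221 1056/20221 7 1 N
5 10/27 6/25 -287/675 88/675 7 0 W
6 60/277 60/181 -22050/50137 -5760/50137 8 0 S
final 8 1 E

n=0: pose=(7,1,N); sL=60/277, sR=12/73; mL=-5514/20221, mR=1056/20221; mL+mR=-4458/20221 → advance -1; mR−mL=90/277 → turn +1·90°
n=1: pose=(7,0,W); sL=10/27, sR=6/25; mL=-287/675, mR=88/675; mL+mR=-199/675 → advance -1; mR−mL=5/9 → turn +1·90°
n=2: pose=(8,0,S); sL=60/277, sR=60/181; mL=-22050/50137, mR=-5760/50137; mL+mR=-27810/50137 → advance -1; mR−mL=90/277 → turn +1·90°
n=3: pose=(8,1,E); sL=15/98, sR=15/74; mL=-2025/7252, mR=-90/1813; mL+mR=-2385/7252 → advance -1; mR−mL=45/196 → turn +1·90°
n=4: pose=(7,1,N); sL=60/277, sR=12/73; mL=-5514/20221, mR=1056/20221; mL+mR=-4458/20221 → advance -1; mR−mL=90/277 → turn +1·90°
n=5: pose=(7,0,W); sL=10/27, sR=6/25; mL=-287/675, mR=88/675; mL+mR=-199/675 → advance -1; mR−mL=5/9 → turn +1·90°
n=6: pose=(8,0,S); sL=60/277, sR=60/181; mL=-22050/50137, mR=-5760/50137; mL+mR=-27810/50137 → advance -1; mR−mL=90/277 → turn +1·90°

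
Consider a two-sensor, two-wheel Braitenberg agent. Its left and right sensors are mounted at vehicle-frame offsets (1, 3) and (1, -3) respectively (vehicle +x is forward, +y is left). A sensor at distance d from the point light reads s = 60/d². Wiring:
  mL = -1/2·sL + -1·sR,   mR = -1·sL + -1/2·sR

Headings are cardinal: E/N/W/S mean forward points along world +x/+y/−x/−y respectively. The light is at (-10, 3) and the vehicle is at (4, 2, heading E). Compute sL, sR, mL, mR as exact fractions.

left sensor world pos  = (5, 5); dL² = 229
right sensor world pos = (5, -1); dR² = 241
sL = 60/229 = 60/229
sR = 60/241 = 60/241
mL = -1/2·sL + -1·sR = -20970/55189
mR = -1·sL + -1/2·sR = -21330/55189

60/229 60/241 -20970/55189 -21330/55189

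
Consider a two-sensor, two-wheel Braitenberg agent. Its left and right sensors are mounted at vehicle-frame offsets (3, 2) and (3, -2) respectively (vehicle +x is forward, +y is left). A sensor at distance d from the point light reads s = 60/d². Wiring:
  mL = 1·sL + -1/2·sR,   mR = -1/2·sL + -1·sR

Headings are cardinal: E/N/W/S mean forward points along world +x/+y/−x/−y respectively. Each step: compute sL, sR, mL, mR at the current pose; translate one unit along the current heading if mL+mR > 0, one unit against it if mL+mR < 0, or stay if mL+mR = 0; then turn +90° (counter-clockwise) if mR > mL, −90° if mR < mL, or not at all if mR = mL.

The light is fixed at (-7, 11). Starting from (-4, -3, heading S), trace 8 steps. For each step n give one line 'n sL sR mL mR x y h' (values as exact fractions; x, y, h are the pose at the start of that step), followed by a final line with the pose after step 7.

n=0: pose=(-4,-3,S); sL=30/157, sR=6/29; mL=399/4553, mR=-1377/4553; mL+mR=-978/4553 → advance -1; mR−mL=-1776/4553 → turn -1·90°
n=1: pose=(-4,-2,W); sL=4/15, sR=60/121; mL=34/1815, mR=-1142/1815; mL+mR=-1108/1815 → advance -1; mR−mL=-392/605 → turn -1·90°
n=2: pose=(-3,-2,N); sL=15/26, sR=15/34; mL=315/884, mR=-645/884; mL+mR=-165/442 → advance -1; mR−mL=-240/221 → turn -1·90°
n=3: pose=(-3,-3,E); sL=60/193, sR=12/61; mL=2502/11773, mR=-4146/11773; mL+mR=-1644/11773 → advance -1; mR−mL=-6648/11773 → turn -1·90°
n=4: pose=(-4,-3,S); sL=30/157, sR=6/29; mL=399/4553, mR=-1377/4553; mL+mR=-978/4553 → advance -1; mR−mL=-1776/4553 → turn -1·90°
n=5: pose=(-4,-2,W); sL=4/15, sR=60/121; mL=34/1815, mR=-1142/1815; mL+mR=-1108/1815 → advance -1; mR−mL=-392/605 → turn -1·90°
n=6: pose=(-3,-2,N); sL=15/26, sR=15/34; mL=315/884, mR=-645/884; mL+mR=-165/442 → advance -1; mR−mL=-240/221 → turn -1·90°
n=7: pose=(-3,-3,E); sL=60/193, sR=12/61; mL=2502/11773, mR=-4146/11773; mL+mR=-1644/11773 → advance -1; mR−mL=-6648/11773 → turn -1·90°

0 30/157 6/29 399/4553 -1377/4553 -4 -3 S
1 4/15 60/121 34/1815 -1142/1815 -4 -2 W
2 15/26 15/34 315/884 -645/884 -3 -2 N
3 60/193 12/61 2502/11773 -4146/11773 -3 -3 E
4 30/157 6/29 399/4553 -1377/4553 -4 -3 S
5 4/15 60/121 34/1815 -1142/1815 -4 -2 W
6 15/26 15/34 315/884 -645/884 -3 -2 N
7 60/193 12/61 2502/11773 -4146/11773 -3 -3 E
final -4 -3 S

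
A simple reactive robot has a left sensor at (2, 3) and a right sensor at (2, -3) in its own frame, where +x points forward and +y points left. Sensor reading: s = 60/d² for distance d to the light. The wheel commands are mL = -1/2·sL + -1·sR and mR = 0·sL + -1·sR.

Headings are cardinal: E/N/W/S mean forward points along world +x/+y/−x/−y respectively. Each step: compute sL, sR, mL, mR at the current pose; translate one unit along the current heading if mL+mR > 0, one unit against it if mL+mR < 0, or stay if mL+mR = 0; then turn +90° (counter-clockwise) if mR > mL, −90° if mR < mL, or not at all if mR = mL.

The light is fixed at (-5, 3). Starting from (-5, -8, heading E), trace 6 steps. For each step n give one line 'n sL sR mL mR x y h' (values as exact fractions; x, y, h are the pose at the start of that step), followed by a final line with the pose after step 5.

n=0: pose=(-5,-8,E); sL=15/17, sR=3/10; mL=-63/85, mR=-3/10; mL+mR=-177/170 → advance -1; mR−mL=15/34 → turn +1·90°
n=1: pose=(-6,-8,N); sL=60/97, sR=12/17; mL=-1674/1649, mR=-12/17; mL+mR=-2838/1649 → advance -1; mR−mL=30/97 → turn +1·90°
n=2: pose=(-6,-9,W); sL=10/39, sR=2/3; mL=-31/39, mR=-2/3; mL+mR=-19/13 → advance -1; mR−mL=5/39 → turn +1·90°
n=3: pose=(-5,-9,S); sL=12/41, sR=12/41; mL=-18/41, mR=-12/41; mL+mR=-30/41 → advance -1; mR−mL=6/41 → turn +1·90°
n=4: pose=(-5,-8,E); sL=15/17, sR=3/10; mL=-63/85, mR=-3/10; mL+mR=-177/170 → advance -1; mR−mL=15/34 → turn +1·90°
n=5: pose=(-6,-8,N); sL=60/97, sR=12/17; mL=-1674/1649, mR=-12/17; mL+mR=-2838/1649 → advance -1; mR−mL=30/97 → turn +1·90°

0 15/17 3/10 -63/85 -3/10 -5 -8 E
1 60/97 12/17 -1674/1649 -12/17 -6 -8 N
2 10/39 2/3 -31/39 -2/3 -6 -9 W
3 12/41 12/41 -18/41 -12/41 -5 -9 S
4 15/17 3/10 -63/85 -3/10 -5 -8 E
5 60/97 12/17 -1674/1649 -12/17 -6 -8 N
final -6 -9 W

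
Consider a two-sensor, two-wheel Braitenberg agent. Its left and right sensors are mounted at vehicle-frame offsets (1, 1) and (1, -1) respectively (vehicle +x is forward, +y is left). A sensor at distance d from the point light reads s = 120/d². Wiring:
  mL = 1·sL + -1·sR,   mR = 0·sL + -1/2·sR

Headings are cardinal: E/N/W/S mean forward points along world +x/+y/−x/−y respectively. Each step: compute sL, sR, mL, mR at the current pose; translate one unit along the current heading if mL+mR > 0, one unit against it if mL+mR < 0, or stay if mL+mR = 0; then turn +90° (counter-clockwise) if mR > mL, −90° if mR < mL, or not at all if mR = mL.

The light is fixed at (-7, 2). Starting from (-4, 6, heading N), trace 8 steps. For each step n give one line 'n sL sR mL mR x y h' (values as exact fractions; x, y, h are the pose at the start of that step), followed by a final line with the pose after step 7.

n=0: pose=(-4,6,N); sL=120/29, sR=120/41; mL=1440/1189, mR=-60/41; mL+mR=-300/1189 → advance -1; mR−mL=-3180/1189 → turn -1·90°
n=1: pose=(-4,5,E); sL=15/4, sR=6; mL=-9/4, mR=-3; mL+mR=-21/4 → advance -1; mR−mL=-3/4 → turn -1·90°
n=2: pose=(-5,5,S); sL=120/13, sR=24; mL=-192/13, mR=-12; mL+mR=-348/13 → advance -1; mR−mL=36/13 → turn +1·90°
n=3: pose=(-5,6,E); sL=60/17, sR=20/3; mL=-160/51, mR=-10/3; mL+mR=-110/17 → advance -1; mR−mL=-10/51 → turn -1·90°
n=4: pose=(-6,6,S); sL=120/13, sR=40/3; mL=-160/39, mR=-20/3; mL+mR=-140/13 → advance -1; mR−mL=-100/39 → turn -1·90°
n=5: pose=(-6,7,W); sL=15/2, sR=10/3; mL=25/6, mR=-5/3; mL+mR=5/2 → advance +1; mR−mL=-35/6 → turn -1·90°
n=6: pose=(-7,7,N); sL=120/37, sR=120/37; mL=0, mR=-60/37; mL+mR=-60/37 → advance -1; mR−mL=-60/37 → turn -1·90°
n=7: pose=(-7,6,E); sL=60/13, sR=12; mL=-96/13, mR=-6; mL+mR=-174/13 → advance -1; mR−mL=18/13 → turn +1·90°

0 120/29 120/41 1440/1189 -60/41 -4 6 N
1 15/4 6 -9/4 -3 -4 5 E
2 120/13 24 -192/13 -12 -5 5 S
3 60/17 20/3 -160/51 -10/3 -5 6 E
4 120/13 40/3 -160/39 -20/3 -6 6 S
5 15/2 10/3 25/6 -5/3 -6 7 W
6 120/37 120/37 0 -60/37 -7 7 N
7 60/13 12 -96/13 -6 -7 6 E
final -8 6 N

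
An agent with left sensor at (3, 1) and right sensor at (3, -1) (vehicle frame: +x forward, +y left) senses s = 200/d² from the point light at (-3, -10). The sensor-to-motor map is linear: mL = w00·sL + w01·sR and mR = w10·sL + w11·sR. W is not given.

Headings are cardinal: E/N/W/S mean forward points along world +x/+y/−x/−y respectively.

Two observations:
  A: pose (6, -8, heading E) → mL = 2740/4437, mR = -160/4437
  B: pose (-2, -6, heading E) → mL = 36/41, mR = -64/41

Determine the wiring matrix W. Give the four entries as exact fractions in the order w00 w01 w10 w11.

obs A: pose=(6,-8,E) → sL=200/153, sR=40/29, mL=2740/4437, mR=-160/4437
obs B: pose=(-2,-6,E) → sL=200/41, sR=8, mL=36/41, mR=-64/41
sensor matrix S = [[200/153, 40/29], [200/41, 8]]; det S = 678400/181917
solve [mL_A; mL_B] = S·[w00; w01] and [mR_A; mR_B] = S·[w10; w11]:
  w00 = 1, w01 = -1/2, w10 = 1/2, w11 = -1/2

1 -1/2 1/2 -1/2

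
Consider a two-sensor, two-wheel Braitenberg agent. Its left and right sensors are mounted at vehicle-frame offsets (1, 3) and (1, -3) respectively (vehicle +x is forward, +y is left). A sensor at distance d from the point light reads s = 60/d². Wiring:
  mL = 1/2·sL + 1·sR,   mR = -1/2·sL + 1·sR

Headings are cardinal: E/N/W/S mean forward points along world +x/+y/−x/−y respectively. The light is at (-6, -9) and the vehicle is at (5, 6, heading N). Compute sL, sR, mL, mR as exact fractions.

3/16 15/113 819/3616 141/3616

left sensor world pos  = (2, 7); dL² = 320
right sensor world pos = (8, 7); dR² = 452
sL = 60/320 = 3/16
sR = 60/452 = 15/113
mL = 1/2·sL + 1·sR = 819/3616
mR = -1/2·sL + 1·sR = 141/3616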